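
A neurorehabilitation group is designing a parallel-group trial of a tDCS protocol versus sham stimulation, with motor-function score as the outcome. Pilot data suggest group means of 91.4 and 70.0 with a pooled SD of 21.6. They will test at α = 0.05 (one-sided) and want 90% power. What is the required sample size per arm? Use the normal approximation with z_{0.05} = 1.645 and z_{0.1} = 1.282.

Cohen's d = |M₁ − M₂| / SD_pooled = |91.4 − 70.0| / 21.6 = 21.4 / 21.6 = 0.991.
For two independent groups with equal n: n = 2·((z_{α} + z_β) / d)².
z_{α} + z_β = 1.645 + 1.282 = 2.927.
n = 2 × (2.927 / 0.991)² = 2 × 2.954² = 2 × 8.72 = 17.4.
Round up to the next whole participant.

n = 18 per group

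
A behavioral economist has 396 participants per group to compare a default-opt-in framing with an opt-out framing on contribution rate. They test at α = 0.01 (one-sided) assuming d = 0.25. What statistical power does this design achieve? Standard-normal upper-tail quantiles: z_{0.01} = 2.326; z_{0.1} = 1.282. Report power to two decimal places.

For two equal groups, power = Φ(d·√(n/2) − z_{α}).
d·√(n/2) = 0.25 × √(396/2) = 0.25 × 14.071 = 3.518.
z_β = 3.518 − 2.326 = 1.192.
Power = Φ(1.192) = 0.883.

power ≈ 0.88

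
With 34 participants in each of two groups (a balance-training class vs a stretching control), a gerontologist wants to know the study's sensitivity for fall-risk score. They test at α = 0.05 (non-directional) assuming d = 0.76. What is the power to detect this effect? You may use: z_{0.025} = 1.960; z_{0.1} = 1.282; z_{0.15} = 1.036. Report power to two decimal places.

For two equal groups, power = Φ(d·√(n/2) − z_{α/2}).
d·√(n/2) = 0.76 × √(34/2) = 0.76 × 4.123 = 3.134.
z_β = 3.134 − 1.960 = 1.174.
Power = Φ(1.174) = 0.880.

power ≈ 0.88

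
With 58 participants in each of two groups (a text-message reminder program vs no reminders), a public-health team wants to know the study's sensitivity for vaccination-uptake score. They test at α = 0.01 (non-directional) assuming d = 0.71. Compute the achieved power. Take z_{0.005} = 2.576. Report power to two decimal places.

For two equal groups, power = Φ(d·√(n/2) − z_{α/2}).
d·√(n/2) = 0.71 × √(58/2) = 0.71 × 5.385 = 3.823.
z_β = 3.823 − 2.576 = 1.247.
Power = Φ(1.247) = 0.894.

power ≈ 0.89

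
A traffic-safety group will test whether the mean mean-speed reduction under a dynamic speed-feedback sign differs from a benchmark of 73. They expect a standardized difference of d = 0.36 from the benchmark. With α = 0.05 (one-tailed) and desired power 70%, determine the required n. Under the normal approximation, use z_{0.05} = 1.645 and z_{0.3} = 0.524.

n = 37

For a one-sample test: n = ((z_{α} + z_β) / d)².
z_{α} + z_β = 1.645 + 0.524 = 2.169.
n = (2.169 / 0.36)² = 6.025² = 36.30.
Round up.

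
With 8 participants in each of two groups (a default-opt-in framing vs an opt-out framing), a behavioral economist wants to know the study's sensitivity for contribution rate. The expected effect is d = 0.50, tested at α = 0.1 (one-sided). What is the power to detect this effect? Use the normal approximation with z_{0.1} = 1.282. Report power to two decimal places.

power ≈ 0.39

For two equal groups, power = Φ(d·√(n/2) − z_{α}).
d·√(n/2) = 0.50 × √(8/2) = 0.50 × 2.000 = 1.000.
z_β = 1.000 − 1.282 = -0.282.
Power = Φ(-0.282) = 0.389.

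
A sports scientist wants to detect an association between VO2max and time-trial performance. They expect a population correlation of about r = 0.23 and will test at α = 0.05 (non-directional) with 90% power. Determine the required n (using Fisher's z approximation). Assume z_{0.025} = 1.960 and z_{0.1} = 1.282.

Fisher's z: C = ½·ln((1+r)/(1−r)) = ½·ln(1.5974) = 0.2342.
n = ((z_{α/2} + z_β)/C)² + 3.
(1.960 + 1.282) / 0.2342 = 3.242 / 0.2342 = 13.843.
n = 13.843² + 3 = 191.63 + 3 = 194.6.
Round up.

n = 195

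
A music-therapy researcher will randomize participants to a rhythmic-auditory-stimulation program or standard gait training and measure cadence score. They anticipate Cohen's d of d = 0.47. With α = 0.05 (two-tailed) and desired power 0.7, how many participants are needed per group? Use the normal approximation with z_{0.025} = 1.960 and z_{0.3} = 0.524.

n = 56 per group

For two independent groups with equal n: n = 2·((z_{α/2} + z_β) / d)².
z_{α/2} + z_β = 1.960 + 0.524 = 2.484.
n = 2 × (2.484 / 0.47)² = 2 × 5.285² = 2 × 27.93 = 55.9.
Round up to the next whole participant.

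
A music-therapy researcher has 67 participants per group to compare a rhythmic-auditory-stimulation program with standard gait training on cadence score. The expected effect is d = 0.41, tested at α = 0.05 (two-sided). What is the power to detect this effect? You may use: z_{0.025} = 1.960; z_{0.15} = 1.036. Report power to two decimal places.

power ≈ 0.66

For two equal groups, power = Φ(d·√(n/2) − z_{α/2}).
d·√(n/2) = 0.41 × √(67/2) = 0.41 × 5.788 = 2.373.
z_β = 2.373 − 1.960 = 0.413.
Power = Φ(0.413) = 0.660.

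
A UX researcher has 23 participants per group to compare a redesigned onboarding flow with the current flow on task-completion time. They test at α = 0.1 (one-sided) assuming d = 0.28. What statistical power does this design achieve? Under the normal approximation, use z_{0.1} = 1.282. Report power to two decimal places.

For two equal groups, power = Φ(d·√(n/2) − z_{α}).
d·√(n/2) = 0.28 × √(23/2) = 0.28 × 3.391 = 0.950.
z_β = 0.950 − 1.282 = -0.332.
Power = Φ(-0.332) = 0.370.

power ≈ 0.37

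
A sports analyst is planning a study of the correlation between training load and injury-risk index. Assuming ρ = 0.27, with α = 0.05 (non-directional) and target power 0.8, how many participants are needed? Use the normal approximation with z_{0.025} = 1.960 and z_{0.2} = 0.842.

n = 106

Fisher's z: C = ½·ln((1+r)/(1−r)) = ½·ln(1.7397) = 0.2769.
n = ((z_{α/2} + z_β)/C)² + 3.
(1.960 + 0.842) / 0.2769 = 2.802 / 0.2769 = 10.119.
n = 10.119² + 3 = 102.40 + 3 = 105.4.
Round up.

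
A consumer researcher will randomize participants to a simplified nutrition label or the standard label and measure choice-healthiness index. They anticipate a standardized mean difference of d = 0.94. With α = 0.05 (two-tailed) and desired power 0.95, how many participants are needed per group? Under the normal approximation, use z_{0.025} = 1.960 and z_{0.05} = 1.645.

For two independent groups with equal n: n = 2·((z_{α/2} + z_β) / d)².
z_{α/2} + z_β = 1.960 + 1.645 = 3.605.
n = 2 × (3.605 / 0.94)² = 2 × 3.835² = 2 × 14.71 = 29.4.
Round up to the next whole participant.

n = 30 per group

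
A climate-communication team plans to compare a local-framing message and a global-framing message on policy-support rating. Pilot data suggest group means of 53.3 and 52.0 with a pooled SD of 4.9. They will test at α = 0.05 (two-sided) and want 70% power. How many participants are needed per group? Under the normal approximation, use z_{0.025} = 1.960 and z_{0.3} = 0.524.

n = 176 per group

Cohen's d = |M₁ − M₂| / SD_pooled = |53.3 − 52.0| / 4.9 = 1.3 / 4.9 = 0.265.
For two independent groups with equal n: n = 2·((z_{α/2} + z_β) / d)².
z_{α/2} + z_β = 1.960 + 0.524 = 2.484.
n = 2 × (2.484 / 0.265)² = 2 × 9.374² = 2 × 87.86 = 175.7.
Round up to the next whole participant.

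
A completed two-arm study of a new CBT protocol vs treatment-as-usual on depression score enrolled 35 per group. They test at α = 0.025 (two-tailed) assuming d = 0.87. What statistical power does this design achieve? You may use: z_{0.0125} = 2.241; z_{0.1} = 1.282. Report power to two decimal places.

power ≈ 0.92

For two equal groups, power = Φ(d·√(n/2) − z_{α/2}).
d·√(n/2) = 0.87 × √(35/2) = 0.87 × 4.183 = 3.639.
z_β = 3.639 − 2.241 = 1.398.
Power = Φ(1.398) = 0.919.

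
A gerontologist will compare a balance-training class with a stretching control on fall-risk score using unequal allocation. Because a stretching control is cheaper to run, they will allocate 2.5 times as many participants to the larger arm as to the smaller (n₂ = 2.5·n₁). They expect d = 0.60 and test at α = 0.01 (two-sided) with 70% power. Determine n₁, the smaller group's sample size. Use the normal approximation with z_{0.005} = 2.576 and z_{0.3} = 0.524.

n₁ = 38

With allocation ratio k = n₂/n₁ = 2.5, Var(x̄₁−x̄₂) = σ²(1/n₁ + 1/(k·n₁)) = σ²·(k+1)/(k·n₁).
So n₁ = (1 + 1/k)·((z_{α/2} + z_β)/d)² = 1.400 × (3.100/0.60)².
n₁ = 1.400 × 26.69 = 37.4.
Round up: n₁ = 38, giving n₂ = 2.5 × 38 = 95.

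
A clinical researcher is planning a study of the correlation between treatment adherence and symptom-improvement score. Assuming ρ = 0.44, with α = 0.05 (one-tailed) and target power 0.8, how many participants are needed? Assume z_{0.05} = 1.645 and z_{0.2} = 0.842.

n = 31

Fisher's z: C = ½·ln((1+r)/(1−r)) = ½·ln(2.5714) = 0.4722.
n = ((z_{α} + z_β)/C)² + 3.
(1.645 + 0.842) / 0.4722 = 2.487 / 0.4722 = 5.267.
n = 5.267² + 3 = 27.74 + 3 = 30.7.
Round up.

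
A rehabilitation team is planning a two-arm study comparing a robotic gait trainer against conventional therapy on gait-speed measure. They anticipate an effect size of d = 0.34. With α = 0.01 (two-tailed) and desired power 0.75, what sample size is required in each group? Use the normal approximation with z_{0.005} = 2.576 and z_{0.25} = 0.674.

n = 183 per group

For two independent groups with equal n: n = 2·((z_{α/2} + z_β) / d)².
z_{α/2} + z_β = 2.576 + 0.674 = 3.250.
n = 2 × (3.250 / 0.34)² = 2 × 9.559² = 2 × 91.37 = 182.7.
Round up to the next whole participant.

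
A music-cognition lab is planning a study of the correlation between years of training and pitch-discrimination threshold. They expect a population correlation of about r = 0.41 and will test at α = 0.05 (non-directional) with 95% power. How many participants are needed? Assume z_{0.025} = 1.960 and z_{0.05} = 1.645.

Fisher's z: C = ½·ln((1+r)/(1−r)) = ½·ln(2.3898) = 0.4356.
n = ((z_{α/2} + z_β)/C)² + 3.
(1.960 + 1.645) / 0.4356 = 3.605 / 0.4356 = 8.276.
n = 8.276² + 3 = 68.49 + 3 = 71.5.
Round up.

n = 72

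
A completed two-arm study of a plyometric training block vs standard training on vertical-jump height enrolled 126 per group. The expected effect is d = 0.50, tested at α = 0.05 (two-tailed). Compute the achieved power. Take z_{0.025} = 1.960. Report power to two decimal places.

power ≈ 0.98

For two equal groups, power = Φ(d·√(n/2) − z_{α/2}).
d·√(n/2) = 0.50 × √(126/2) = 0.50 × 7.937 = 3.969.
z_β = 3.969 − 1.960 = 2.009.
Power = Φ(2.009) = 0.978.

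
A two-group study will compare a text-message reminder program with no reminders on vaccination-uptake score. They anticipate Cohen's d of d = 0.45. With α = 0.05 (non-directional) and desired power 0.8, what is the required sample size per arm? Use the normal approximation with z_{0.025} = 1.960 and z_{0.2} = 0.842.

n = 78 per group

For two independent groups with equal n: n = 2·((z_{α/2} + z_β) / d)².
z_{α/2} + z_β = 1.960 + 0.842 = 2.802.
n = 2 × (2.802 / 0.45)² = 2 × 6.227² = 2 × 38.77 = 77.5.
Round up to the next whole participant.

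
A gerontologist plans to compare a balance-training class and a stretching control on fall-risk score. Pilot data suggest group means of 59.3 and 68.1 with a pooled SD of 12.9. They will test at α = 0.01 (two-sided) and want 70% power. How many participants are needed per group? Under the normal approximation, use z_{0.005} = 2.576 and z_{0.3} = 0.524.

n = 42 per group

Cohen's d = |M₁ − M₂| / SD_pooled = |59.3 − 68.1| / 12.9 = 8.8 / 12.9 = 0.682.
For two independent groups with equal n: n = 2·((z_{α/2} + z_β) / d)².
z_{α/2} + z_β = 2.576 + 0.524 = 3.100.
n = 2 × (3.100 / 0.682)² = 2 × 4.545² = 2 × 20.66 = 41.3.
Round up to the next whole participant.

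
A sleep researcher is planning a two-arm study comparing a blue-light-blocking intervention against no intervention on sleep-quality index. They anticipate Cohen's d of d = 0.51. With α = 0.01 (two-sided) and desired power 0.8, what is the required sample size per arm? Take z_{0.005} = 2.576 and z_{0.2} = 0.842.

n = 90 per group

For two independent groups with equal n: n = 2·((z_{α/2} + z_β) / d)².
z_{α/2} + z_β = 2.576 + 0.842 = 3.418.
n = 2 × (3.418 / 0.51)² = 2 × 6.702² = 2 × 44.92 = 89.8.
Round up to the next whole participant.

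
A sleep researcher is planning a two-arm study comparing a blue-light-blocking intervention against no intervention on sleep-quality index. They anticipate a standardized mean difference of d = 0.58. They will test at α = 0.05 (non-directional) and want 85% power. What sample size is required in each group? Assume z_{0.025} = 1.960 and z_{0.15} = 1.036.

n = 54 per group

For two independent groups with equal n: n = 2·((z_{α/2} + z_β) / d)².
z_{α/2} + z_β = 1.960 + 1.036 = 2.996.
n = 2 × (2.996 / 0.58)² = 2 × 5.166² = 2 × 26.68 = 53.4.
Round up to the next whole participant.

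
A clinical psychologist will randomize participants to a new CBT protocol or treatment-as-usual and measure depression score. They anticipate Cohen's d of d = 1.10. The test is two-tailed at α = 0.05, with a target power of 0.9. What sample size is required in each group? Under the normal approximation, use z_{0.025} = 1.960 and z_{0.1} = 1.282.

For two independent groups with equal n: n = 2·((z_{α/2} + z_β) / d)².
z_{α/2} + z_β = 1.960 + 1.282 = 3.242.
n = 2 × (3.242 / 1.10)² = 2 × 2.947² = 2 × 8.69 = 17.4.
Round up to the next whole participant.

n = 18 per group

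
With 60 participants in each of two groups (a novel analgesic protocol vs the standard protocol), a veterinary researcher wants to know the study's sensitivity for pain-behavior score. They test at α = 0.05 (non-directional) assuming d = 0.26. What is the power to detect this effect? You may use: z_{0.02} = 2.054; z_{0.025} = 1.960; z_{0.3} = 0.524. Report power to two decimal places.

power ≈ 0.30

For two equal groups, power = Φ(d·√(n/2) − z_{α/2}).
d·√(n/2) = 0.26 × √(60/2) = 0.26 × 5.477 = 1.424.
z_β = 1.424 − 1.960 = -0.536.
Power = Φ(-0.536) = 0.296.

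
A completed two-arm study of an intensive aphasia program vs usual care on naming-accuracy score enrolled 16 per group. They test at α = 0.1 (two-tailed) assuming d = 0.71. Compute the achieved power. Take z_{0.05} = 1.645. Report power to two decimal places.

power ≈ 0.64

For two equal groups, power = Φ(d·√(n/2) − z_{α/2}).
d·√(n/2) = 0.71 × √(16/2) = 0.71 × 2.828 = 2.008.
z_β = 2.008 − 1.645 = 0.363.
Power = Φ(0.363) = 0.642.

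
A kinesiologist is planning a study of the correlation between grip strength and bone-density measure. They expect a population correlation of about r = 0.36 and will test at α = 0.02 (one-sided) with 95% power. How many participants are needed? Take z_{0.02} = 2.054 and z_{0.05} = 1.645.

Fisher's z: C = ½·ln((1+r)/(1−r)) = ½·ln(2.1250) = 0.3769.
n = ((z_{α} + z_β)/C)² + 3.
(2.054 + 1.645) / 0.3769 = 3.699 / 0.3769 = 9.814.
n = 9.814² + 3 = 96.32 + 3 = 99.3.
Round up.

n = 100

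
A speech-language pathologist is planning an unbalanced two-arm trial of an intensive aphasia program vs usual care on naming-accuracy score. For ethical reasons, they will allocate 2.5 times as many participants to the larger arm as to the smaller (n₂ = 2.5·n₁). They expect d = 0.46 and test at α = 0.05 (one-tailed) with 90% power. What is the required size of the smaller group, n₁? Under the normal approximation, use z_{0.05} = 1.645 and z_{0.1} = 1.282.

n₁ = 57

With allocation ratio k = n₂/n₁ = 2.5, Var(x̄₁−x̄₂) = σ²(1/n₁ + 1/(k·n₁)) = σ²·(k+1)/(k·n₁).
So n₁ = (1 + 1/k)·((z_{α} + z_β)/d)² = 1.400 × (2.927/0.46)².
n₁ = 1.400 × 40.49 = 56.7.
Round up: n₁ = 57, giving n₂ = ⌈2.5 × 57⌉ = ⌈142.5⌉ = 143.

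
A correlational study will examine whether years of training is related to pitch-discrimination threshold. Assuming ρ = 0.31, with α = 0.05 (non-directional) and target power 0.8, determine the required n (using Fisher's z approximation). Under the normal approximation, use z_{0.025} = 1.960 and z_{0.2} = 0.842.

n = 80

Fisher's z: C = ½·ln((1+r)/(1−r)) = ½·ln(1.8986) = 0.3205.
n = ((z_{α/2} + z_β)/C)² + 3.
(1.960 + 0.842) / 0.3205 = 2.802 / 0.3205 = 8.743.
n = 8.743² + 3 = 76.43 + 3 = 79.4.
Round up.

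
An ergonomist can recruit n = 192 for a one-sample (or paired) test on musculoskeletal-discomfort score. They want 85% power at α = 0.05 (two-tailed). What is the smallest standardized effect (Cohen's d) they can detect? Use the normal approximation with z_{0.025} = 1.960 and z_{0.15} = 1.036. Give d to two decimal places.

d_min ≈ 0.22

For a single sample (or paired design) of n = 192: d_min = (z_{α/2} + z_β)/√n.
z-sum = 1.960 + 1.036 = 2.996.
d_min = 2.996 / √192 = 2.996 / 13.856 = 0.216.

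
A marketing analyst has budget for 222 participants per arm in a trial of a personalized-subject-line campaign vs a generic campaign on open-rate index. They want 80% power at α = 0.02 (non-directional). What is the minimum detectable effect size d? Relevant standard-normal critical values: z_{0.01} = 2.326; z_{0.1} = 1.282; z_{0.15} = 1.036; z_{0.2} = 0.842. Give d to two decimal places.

For two independent groups of n = 222 each: d_min = (z_{α/2} + z_β)·√(2/n).
z-sum = 2.326 + 0.842 = 3.168.
d_min = 3.168 × √(2/222) = 3.168 × 0.0949 = 0.301.

d_min ≈ 0.30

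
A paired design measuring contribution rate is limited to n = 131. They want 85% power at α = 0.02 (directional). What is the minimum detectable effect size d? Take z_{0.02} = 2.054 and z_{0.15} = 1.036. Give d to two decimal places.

For a single sample (or paired design) of n = 131: d_min = (z_{α} + z_β)/√n.
z-sum = 2.054 + 1.036 = 3.090.
d_min = 3.090 / √131 = 3.090 / 11.446 = 0.270.

d_min ≈ 0.27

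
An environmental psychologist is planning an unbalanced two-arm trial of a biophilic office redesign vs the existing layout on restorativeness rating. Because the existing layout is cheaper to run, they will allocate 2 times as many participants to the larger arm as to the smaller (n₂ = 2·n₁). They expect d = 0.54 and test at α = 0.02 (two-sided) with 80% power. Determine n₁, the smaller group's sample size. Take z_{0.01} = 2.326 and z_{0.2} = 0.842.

With allocation ratio k = n₂/n₁ = 2, Var(x̄₁−x̄₂) = σ²(1/n₁ + 1/(k·n₁)) = σ²·(k+1)/(k·n₁).
So n₁ = (1 + 1/k)·((z_{α/2} + z_β)/d)² = 1.500 × (3.168/0.54)².
n₁ = 1.500 × 34.42 = 51.6.
Round up: n₁ = 52, giving n₂ = 2 × 52 = 104.

n₁ = 52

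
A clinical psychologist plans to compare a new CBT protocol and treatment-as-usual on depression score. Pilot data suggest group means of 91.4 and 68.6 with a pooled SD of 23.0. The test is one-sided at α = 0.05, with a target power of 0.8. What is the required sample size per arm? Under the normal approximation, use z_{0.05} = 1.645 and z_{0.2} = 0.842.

n = 13 per group

Cohen's d = |M₁ − M₂| / SD_pooled = |91.4 − 68.6| / 23.0 = 22.8 / 23.0 = 0.991.
For two independent groups with equal n: n = 2·((z_{α} + z_β) / d)².
z_{α} + z_β = 1.645 + 0.842 = 2.487.
n = 2 × (2.487 / 0.991)² = 2 × 2.510² = 2 × 6.30 = 12.6.
Round up to the next whole participant.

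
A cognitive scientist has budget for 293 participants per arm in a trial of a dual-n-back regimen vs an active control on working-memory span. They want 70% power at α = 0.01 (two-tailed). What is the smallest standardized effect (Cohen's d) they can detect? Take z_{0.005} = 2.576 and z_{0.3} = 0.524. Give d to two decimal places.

d_min ≈ 0.26

For two independent groups of n = 293 each: d_min = (z_{α/2} + z_β)·√(2/n).
z-sum = 2.576 + 0.524 = 3.100.
d_min = 3.100 × √(2/293) = 3.100 × 0.0826 = 0.256.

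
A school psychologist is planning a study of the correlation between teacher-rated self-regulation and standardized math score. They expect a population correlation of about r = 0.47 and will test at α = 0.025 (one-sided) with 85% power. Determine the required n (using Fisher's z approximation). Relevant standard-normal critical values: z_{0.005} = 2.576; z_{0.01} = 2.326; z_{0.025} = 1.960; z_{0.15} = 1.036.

n = 38

Fisher's z: C = ½·ln((1+r)/(1−r)) = ½·ln(2.7736) = 0.5101.
n = ((z_{α} + z_β)/C)² + 3.
(1.960 + 1.036) / 0.5101 = 2.996 / 0.5101 = 5.873.
n = 5.873² + 3 = 34.50 + 3 = 37.5.
Round up.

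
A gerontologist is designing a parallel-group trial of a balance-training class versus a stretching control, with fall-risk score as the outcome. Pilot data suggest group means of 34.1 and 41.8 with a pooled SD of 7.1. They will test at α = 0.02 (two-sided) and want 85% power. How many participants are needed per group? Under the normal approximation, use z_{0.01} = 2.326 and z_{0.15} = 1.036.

Cohen's d = |M₁ − M₂| / SD_pooled = |34.1 − 41.8| / 7.1 = 7.7 / 7.1 = 1.085.
For two independent groups with equal n: n = 2·((z_{α/2} + z_β) / d)².
z_{α/2} + z_β = 2.326 + 1.036 = 3.362.
n = 2 × (3.362 / 1.085)² = 2 × 3.099² = 2 × 9.60 = 19.2.
Round up to the next whole participant.

n = 20 per group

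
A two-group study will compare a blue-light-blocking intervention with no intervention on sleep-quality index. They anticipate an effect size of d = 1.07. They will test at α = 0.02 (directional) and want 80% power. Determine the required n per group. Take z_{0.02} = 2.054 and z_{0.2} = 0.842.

For two independent groups with equal n: n = 2·((z_{α} + z_β) / d)².
z_{α} + z_β = 2.054 + 0.842 = 2.896.
n = 2 × (2.896 / 1.07)² = 2 × 2.707² = 2 × 7.33 = 14.7.
Round up to the next whole participant.

n = 15 per group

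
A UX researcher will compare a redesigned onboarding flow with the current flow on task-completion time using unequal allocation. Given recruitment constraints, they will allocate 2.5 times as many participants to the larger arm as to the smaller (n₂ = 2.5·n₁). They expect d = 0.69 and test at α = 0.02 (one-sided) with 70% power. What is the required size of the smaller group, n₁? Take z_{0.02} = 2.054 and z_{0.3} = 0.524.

n₁ = 20

With allocation ratio k = n₂/n₁ = 2.5, Var(x̄₁−x̄₂) = σ²(1/n₁ + 1/(k·n₁)) = σ²·(k+1)/(k·n₁).
So n₁ = (1 + 1/k)·((z_{α} + z_β)/d)² = 1.400 × (2.578/0.69)².
n₁ = 1.400 × 13.96 = 19.5.
Round up: n₁ = 20, giving n₂ = 2.5 × 20 = 50.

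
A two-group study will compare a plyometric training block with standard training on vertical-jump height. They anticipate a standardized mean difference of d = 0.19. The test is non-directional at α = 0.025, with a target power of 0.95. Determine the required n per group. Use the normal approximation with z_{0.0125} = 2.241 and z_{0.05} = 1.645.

For two independent groups with equal n: n = 2·((z_{α/2} + z_β) / d)².
z_{α/2} + z_β = 2.241 + 1.645 = 3.886.
n = 2 × (3.886 / 0.19)² = 2 × 20.453² = 2 × 418.31 = 836.6.
Round up to the next whole participant.

n = 837 per group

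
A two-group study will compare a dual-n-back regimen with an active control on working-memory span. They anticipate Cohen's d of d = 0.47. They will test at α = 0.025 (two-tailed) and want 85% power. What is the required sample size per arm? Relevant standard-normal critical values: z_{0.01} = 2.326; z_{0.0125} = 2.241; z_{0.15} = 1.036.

n = 98 per group

For two independent groups with equal n: n = 2·((z_{α/2} + z_β) / d)².
z_{α/2} + z_β = 2.241 + 1.036 = 3.277.
n = 2 × (3.277 / 0.47)² = 2 × 6.972² = 2 × 48.61 = 97.2.
Round up to the next whole participant.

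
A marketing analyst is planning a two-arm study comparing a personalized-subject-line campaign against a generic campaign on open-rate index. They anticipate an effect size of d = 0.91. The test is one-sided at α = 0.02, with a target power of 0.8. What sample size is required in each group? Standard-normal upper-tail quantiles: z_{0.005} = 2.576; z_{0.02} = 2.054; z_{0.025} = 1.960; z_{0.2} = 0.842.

n = 21 per group

For two independent groups with equal n: n = 2·((z_{α} + z_β) / d)².
z_{α} + z_β = 2.054 + 0.842 = 2.896.
n = 2 × (2.896 / 0.91)² = 2 × 3.182² = 2 × 10.13 = 20.3.
Round up to the next whole participant.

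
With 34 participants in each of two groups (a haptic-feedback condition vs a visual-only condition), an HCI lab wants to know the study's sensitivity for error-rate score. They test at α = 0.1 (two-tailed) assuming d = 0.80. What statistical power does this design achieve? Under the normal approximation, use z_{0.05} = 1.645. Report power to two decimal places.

power ≈ 0.95

For two equal groups, power = Φ(d·√(n/2) − z_{α/2}).
d·√(n/2) = 0.80 × √(34/2) = 0.80 × 4.123 = 3.298.
z_β = 3.298 − 1.645 = 1.653.
Power = Φ(1.653) = 0.951.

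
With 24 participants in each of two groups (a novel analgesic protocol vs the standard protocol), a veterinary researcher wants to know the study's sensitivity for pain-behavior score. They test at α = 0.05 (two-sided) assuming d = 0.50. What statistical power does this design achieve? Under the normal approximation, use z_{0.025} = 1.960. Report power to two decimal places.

For two equal groups, power = Φ(d·√(n/2) − z_{α/2}).
d·√(n/2) = 0.50 × √(24/2) = 0.50 × 3.464 = 1.732.
z_β = 1.732 − 1.960 = -0.228.
Power = Φ(-0.228) = 0.410.

power ≈ 0.41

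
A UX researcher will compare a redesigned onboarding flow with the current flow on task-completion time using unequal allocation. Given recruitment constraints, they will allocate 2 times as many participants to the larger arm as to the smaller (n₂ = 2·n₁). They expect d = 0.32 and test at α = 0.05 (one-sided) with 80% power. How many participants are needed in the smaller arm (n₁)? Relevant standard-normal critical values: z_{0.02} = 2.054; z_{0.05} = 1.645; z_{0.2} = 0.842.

With allocation ratio k = n₂/n₁ = 2, Var(x̄₁−x̄₂) = σ²(1/n₁ + 1/(k·n₁)) = σ²·(k+1)/(k·n₁).
So n₁ = (1 + 1/k)·((z_{α} + z_β)/d)² = 1.500 × (2.487/0.32)².
n₁ = 1.500 × 60.40 = 90.6.
Round up: n₁ = 91, giving n₂ = 2 × 91 = 182.

n₁ = 91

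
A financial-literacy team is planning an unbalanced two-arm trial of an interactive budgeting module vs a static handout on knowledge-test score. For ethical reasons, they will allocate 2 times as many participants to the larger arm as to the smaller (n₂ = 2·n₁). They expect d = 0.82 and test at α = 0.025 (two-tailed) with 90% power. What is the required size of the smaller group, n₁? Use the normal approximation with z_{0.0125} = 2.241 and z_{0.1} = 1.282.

n₁ = 28

With allocation ratio k = n₂/n₁ = 2, Var(x̄₁−x̄₂) = σ²(1/n₁ + 1/(k·n₁)) = σ²·(k+1)/(k·n₁).
So n₁ = (1 + 1/k)·((z_{α/2} + z_β)/d)² = 1.500 × (3.523/0.82)².
n₁ = 1.500 × 18.46 = 27.7.
Round up: n₁ = 28, giving n₂ = 2 × 28 = 56.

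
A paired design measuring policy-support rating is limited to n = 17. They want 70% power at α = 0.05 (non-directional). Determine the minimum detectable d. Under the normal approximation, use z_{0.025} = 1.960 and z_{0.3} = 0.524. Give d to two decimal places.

d_min ≈ 0.60

For a single sample (or paired design) of n = 17: d_min = (z_{α/2} + z_β)/√n.
z-sum = 1.960 + 0.524 = 2.484.
d_min = 2.484 / √17 = 2.484 / 4.123 = 0.602.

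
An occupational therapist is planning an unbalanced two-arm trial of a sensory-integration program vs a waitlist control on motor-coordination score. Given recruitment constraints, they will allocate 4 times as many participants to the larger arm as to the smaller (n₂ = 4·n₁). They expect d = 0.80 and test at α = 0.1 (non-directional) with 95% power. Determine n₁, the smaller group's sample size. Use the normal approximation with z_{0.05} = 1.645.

With allocation ratio k = n₂/n₁ = 4, Var(x̄₁−x̄₂) = σ²(1/n₁ + 1/(k·n₁)) = σ²·(k+1)/(k·n₁).
So n₁ = (1 + 1/k)·((z_{α/2} + z_β)/d)² = 1.250 × (3.290/0.80)².
n₁ = 1.250 × 16.91 = 21.1.
Round up: n₁ = 22, giving n₂ = 4 × 22 = 88.

n₁ = 22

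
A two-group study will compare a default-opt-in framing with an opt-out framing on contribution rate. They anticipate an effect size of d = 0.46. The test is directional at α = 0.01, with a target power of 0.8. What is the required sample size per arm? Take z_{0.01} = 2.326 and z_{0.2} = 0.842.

For two independent groups with equal n: n = 2·((z_{α} + z_β) / d)².
z_{α} + z_β = 2.326 + 0.842 = 3.168.
n = 2 × (3.168 / 0.46)² = 2 × 6.887² = 2 × 47.43 = 94.9.
Round up to the next whole participant.

n = 95 per group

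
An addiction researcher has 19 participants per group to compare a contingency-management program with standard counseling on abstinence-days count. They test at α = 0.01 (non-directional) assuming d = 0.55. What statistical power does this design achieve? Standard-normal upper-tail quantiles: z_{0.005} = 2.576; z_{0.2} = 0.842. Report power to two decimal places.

power ≈ 0.19

For two equal groups, power = Φ(d·√(n/2) − z_{α/2}).
d·√(n/2) = 0.55 × √(19/2) = 0.55 × 3.082 = 1.695.
z_β = 1.695 − 2.576 = -0.881.
Power = Φ(-0.881) = 0.189.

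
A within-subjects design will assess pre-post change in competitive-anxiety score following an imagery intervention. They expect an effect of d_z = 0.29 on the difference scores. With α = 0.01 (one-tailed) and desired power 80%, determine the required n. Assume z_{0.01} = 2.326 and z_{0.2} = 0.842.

For a paired (one-sample on differences) test: n = ((z_{α} + z_β) / d)².
z_{α} + z_β = 2.326 + 0.842 = 3.168.
n = (3.168 / 0.29)² = 10.924² = 119.34.
Round up.

n = 120 pairs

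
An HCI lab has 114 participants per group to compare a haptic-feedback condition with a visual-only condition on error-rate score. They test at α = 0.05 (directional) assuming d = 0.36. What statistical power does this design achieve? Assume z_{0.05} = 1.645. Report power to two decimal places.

For two equal groups, power = Φ(d·√(n/2) − z_{α}).
d·√(n/2) = 0.36 × √(114/2) = 0.36 × 7.550 = 2.718.
z_β = 2.718 − 1.645 = 1.073.
Power = Φ(1.073) = 0.858.

power ≈ 0.86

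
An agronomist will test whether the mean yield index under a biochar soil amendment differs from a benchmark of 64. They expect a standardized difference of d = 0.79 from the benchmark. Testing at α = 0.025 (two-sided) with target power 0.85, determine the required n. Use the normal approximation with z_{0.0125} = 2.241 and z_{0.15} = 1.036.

n = 18

For a one-sample test: n = ((z_{α/2} + z_β) / d)².
z_{α/2} + z_β = 2.241 + 1.036 = 3.277.
n = (3.277 / 0.79)² = 4.148² = 17.21.
Round up.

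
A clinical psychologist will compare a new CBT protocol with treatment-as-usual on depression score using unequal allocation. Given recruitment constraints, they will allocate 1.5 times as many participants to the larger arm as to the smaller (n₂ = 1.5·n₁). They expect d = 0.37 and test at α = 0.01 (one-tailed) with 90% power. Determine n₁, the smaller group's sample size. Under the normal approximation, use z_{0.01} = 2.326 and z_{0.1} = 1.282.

n₁ = 159

With allocation ratio k = n₂/n₁ = 1.5, Var(x̄₁−x̄₂) = σ²(1/n₁ + 1/(k·n₁)) = σ²·(k+1)/(k·n₁).
So n₁ = (1 + 1/k)·((z_{α} + z_β)/d)² = 1.667 × (3.608/0.37)².
n₁ = 1.667 × 95.09 = 158.5.
Round up: n₁ = 159, giving n₂ = ⌈1.5 × 159⌉ = ⌈238.5⌉ = 239.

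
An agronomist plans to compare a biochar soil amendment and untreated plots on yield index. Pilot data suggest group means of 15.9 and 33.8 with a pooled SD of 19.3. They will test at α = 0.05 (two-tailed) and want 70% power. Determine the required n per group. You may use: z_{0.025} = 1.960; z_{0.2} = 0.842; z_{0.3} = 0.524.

Cohen's d = |M₁ − M₂| / SD_pooled = |15.9 − 33.8| / 19.3 = 17.9 / 19.3 = 0.927.
For two independent groups with equal n: n = 2·((z_{α/2} + z_β) / d)².
z_{α/2} + z_β = 1.960 + 0.524 = 2.484.
n = 2 × (2.484 / 0.927)² = 2 × 2.680² = 2 × 7.18 = 14.4.
Round up to the next whole participant.

n = 15 per group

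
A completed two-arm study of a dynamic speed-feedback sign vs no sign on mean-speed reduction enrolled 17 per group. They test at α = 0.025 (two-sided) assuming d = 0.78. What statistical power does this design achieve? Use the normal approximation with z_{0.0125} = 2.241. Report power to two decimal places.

For two equal groups, power = Φ(d·√(n/2) − z_{α/2}).
d·√(n/2) = 0.78 × √(17/2) = 0.78 × 2.915 = 2.274.
z_β = 2.274 − 2.241 = 0.033.
Power = Φ(0.033) = 0.513.

power ≈ 0.51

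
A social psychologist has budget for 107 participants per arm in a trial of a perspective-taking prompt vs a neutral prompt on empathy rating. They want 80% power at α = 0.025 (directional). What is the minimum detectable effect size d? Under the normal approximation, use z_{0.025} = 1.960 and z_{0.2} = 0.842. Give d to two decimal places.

For two independent groups of n = 107 each: d_min = (z_{α} + z_β)·√(2/n).
z-sum = 1.960 + 0.842 = 2.802.
d_min = 2.802 × √(2/107) = 2.802 × 0.1367 = 0.383.

d_min ≈ 0.38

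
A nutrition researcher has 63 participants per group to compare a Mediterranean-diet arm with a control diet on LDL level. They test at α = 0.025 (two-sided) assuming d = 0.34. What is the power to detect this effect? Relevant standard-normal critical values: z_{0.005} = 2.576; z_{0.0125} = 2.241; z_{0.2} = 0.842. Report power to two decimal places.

For two equal groups, power = Φ(d·√(n/2) − z_{α/2}).
d·√(n/2) = 0.34 × √(63/2) = 0.34 × 5.612 = 1.908.
z_β = 1.908 − 2.241 = -0.333.
Power = Φ(-0.333) = 0.370.

power ≈ 0.37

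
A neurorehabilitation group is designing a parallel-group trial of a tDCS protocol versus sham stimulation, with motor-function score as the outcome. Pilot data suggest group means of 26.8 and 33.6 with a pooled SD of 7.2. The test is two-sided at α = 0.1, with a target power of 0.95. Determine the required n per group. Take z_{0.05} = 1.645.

Cohen's d = |M₁ − M₂| / SD_pooled = |26.8 − 33.6| / 7.2 = 6.8 / 7.2 = 0.944.
For two independent groups with equal n: n = 2·((z_{α/2} + z_β) / d)².
z_{α/2} + z_β = 1.645 + 1.645 = 3.290.
n = 2 × (3.290 / 0.944)² = 2 × 3.485² = 2 × 12.15 = 24.3.
Round up to the next whole participant.

n = 25 per group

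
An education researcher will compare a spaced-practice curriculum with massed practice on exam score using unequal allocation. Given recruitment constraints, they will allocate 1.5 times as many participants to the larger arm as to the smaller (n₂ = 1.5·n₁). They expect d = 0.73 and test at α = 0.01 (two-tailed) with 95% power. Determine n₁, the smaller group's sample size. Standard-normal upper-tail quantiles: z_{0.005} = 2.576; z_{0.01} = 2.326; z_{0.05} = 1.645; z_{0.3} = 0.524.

n₁ = 56

With allocation ratio k = n₂/n₁ = 1.5, Var(x̄₁−x̄₂) = σ²(1/n₁ + 1/(k·n₁)) = σ²·(k+1)/(k·n₁).
So n₁ = (1 + 1/k)·((z_{α/2} + z_β)/d)² = 1.667 × (4.221/0.73)².
n₁ = 1.667 × 33.43 = 55.7.
Round up: n₁ = 56, giving n₂ = 1.5 × 56 = 84.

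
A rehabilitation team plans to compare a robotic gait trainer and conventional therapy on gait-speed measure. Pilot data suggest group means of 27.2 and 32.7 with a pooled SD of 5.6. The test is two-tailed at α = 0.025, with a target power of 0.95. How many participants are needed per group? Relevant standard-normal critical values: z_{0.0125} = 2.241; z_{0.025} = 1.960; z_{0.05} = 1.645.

n = 32 per group

Cohen's d = |M₁ − M₂| / SD_pooled = |27.2 − 32.7| / 5.6 = 5.5 / 5.6 = 0.982.
For two independent groups with equal n: n = 2·((z_{α/2} + z_β) / d)².
z_{α/2} + z_β = 2.241 + 1.645 = 3.886.
n = 2 × (3.886 / 0.982)² = 2 × 3.957² = 2 × 15.66 = 31.3.
Round up to the next whole participant.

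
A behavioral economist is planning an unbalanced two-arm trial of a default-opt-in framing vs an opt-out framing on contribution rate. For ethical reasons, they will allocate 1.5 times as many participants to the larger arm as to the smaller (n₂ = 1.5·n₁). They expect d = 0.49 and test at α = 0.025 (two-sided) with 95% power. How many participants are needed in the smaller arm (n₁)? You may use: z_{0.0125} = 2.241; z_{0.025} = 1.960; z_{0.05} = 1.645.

n₁ = 105

With allocation ratio k = n₂/n₁ = 1.5, Var(x̄₁−x̄₂) = σ²(1/n₁ + 1/(k·n₁)) = σ²·(k+1)/(k·n₁).
So n₁ = (1 + 1/k)·((z_{α/2} + z_β)/d)² = 1.667 × (3.886/0.49)².
n₁ = 1.667 × 62.89 = 104.8.
Round up: n₁ = 105, giving n₂ = ⌈1.5 × 105⌉ = ⌈157.5⌉ = 158.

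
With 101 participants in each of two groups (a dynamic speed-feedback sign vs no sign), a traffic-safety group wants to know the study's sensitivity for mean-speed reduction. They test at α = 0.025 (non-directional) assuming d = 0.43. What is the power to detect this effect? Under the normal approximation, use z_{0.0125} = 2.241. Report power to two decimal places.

For two equal groups, power = Φ(d·√(n/2) − z_{α/2}).
d·√(n/2) = 0.43 × √(101/2) = 0.43 × 7.106 = 3.056.
z_β = 3.056 − 2.241 = 0.815.
Power = Φ(0.815) = 0.792.

power ≈ 0.79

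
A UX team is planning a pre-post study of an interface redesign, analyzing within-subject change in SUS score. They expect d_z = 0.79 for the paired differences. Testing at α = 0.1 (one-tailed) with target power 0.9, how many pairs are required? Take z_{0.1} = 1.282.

For a paired (one-sample on differences) test: n = ((z_{α} + z_β) / d)².
z_{α} + z_β = 1.282 + 1.282 = 2.564.
n = (2.564 / 0.79)² = 3.246² = 10.53.
Round up.

n = 11 pairs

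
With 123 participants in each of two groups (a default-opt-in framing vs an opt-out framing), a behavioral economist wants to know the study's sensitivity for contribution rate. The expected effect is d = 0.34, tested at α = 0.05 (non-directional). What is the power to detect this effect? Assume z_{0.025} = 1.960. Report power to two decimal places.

power ≈ 0.76

For two equal groups, power = Φ(d·√(n/2) − z_{α/2}).
d·√(n/2) = 0.34 × √(123/2) = 0.34 × 7.842 = 2.666.
z_β = 2.666 − 1.960 = 0.706.
Power = Φ(0.706) = 0.760.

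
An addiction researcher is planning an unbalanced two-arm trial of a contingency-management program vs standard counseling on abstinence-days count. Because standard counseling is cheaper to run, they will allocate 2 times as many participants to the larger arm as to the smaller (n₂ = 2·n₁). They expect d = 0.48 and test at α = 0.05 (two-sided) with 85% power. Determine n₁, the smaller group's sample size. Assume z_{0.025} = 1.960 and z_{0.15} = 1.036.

With allocation ratio k = n₂/n₁ = 2, Var(x̄₁−x̄₂) = σ²(1/n₁ + 1/(k·n₁)) = σ²·(k+1)/(k·n₁).
So n₁ = (1 + 1/k)·((z_{α/2} + z_β)/d)² = 1.500 × (2.996/0.48)².
n₁ = 1.500 × 38.96 = 58.4.
Round up: n₁ = 59, giving n₂ = 2 × 59 = 118.

n₁ = 59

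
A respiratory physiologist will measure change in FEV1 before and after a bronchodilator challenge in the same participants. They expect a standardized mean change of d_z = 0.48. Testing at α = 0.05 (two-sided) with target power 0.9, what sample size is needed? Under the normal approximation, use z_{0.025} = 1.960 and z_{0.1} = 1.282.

n = 46 pairs

For a paired (one-sample on differences) test: n = ((z_{α/2} + z_β) / d)².
z_{α/2} + z_β = 1.960 + 1.282 = 3.242.
n = (3.242 / 0.48)² = 6.754² = 45.62.
Round up.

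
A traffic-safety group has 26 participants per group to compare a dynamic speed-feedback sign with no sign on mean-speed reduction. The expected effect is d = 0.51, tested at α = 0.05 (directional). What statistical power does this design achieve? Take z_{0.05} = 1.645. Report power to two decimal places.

power ≈ 0.58

For two equal groups, power = Φ(d·√(n/2) − z_{α}).
d·√(n/2) = 0.51 × √(26/2) = 0.51 × 3.606 = 1.839.
z_β = 1.839 − 1.645 = 0.194.
Power = Φ(0.194) = 0.577.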